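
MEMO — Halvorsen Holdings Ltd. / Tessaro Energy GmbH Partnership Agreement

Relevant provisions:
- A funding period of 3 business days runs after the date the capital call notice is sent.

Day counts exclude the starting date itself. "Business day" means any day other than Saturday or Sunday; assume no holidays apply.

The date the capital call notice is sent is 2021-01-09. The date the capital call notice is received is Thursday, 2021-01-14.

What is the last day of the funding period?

The last day of the funding period: 3 business days after Saturday, 2021-01-09, skipping weekends — Jan 11, Jan 12, Jan 13 — lands on Wednesday, 2021-01-13.

2021-01-13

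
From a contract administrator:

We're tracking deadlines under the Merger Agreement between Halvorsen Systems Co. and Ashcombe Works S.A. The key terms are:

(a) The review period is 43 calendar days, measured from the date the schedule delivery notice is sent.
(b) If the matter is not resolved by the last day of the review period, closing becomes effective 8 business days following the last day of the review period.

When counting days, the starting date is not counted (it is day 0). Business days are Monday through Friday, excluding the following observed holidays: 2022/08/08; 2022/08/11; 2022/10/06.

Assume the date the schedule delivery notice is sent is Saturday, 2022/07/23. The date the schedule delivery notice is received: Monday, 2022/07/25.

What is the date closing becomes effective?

Adding 43 calendar days to 2022/07/23 gives 2022/09/04, which is the last day of the review period.
From Sunday, 2022/09/04, 8 business days (Sep 5, Sep 6, Sep 7, Sep 8, Sep 9, Sep 12, Sep 13, Sep 14, skipping weekends) brings us to Wednesday, 2022/09/14, which is the date closing becomes effective.

2022/09/14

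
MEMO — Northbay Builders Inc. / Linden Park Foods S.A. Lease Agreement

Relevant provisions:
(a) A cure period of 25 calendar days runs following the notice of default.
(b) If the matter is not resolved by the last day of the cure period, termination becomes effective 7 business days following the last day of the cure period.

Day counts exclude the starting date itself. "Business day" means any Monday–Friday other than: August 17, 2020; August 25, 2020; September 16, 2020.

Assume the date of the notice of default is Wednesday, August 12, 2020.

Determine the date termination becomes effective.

September 15, 2020

The last day of the cure period: August 12, 2020 + 25 days = September 6, 2020.
From Sunday, September 6, 2020, 7 business days (Sep 7, Sep 8, Sep 9, Sep 10, Sep 11, Sep 14, Sep 15, skipping weekends) brings us to Tuesday, September 15, 2020, which is the date termination becomes effective.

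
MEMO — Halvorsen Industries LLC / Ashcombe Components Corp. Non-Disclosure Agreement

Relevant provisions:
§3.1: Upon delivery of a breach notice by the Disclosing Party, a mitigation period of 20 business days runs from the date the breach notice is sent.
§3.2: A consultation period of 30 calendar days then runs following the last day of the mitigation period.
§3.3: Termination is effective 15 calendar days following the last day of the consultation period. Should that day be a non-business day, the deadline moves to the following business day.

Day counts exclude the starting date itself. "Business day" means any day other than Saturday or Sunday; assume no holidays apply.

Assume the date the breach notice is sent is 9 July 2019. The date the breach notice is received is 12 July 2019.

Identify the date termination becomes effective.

20 September 2019

From Tuesday, 9 July 2019, 20 business days (Jul 10, Jul 11, Jul 12, Jul 15, …, Aug 2, Aug 5, Aug 6, skipping weekends) brings us to Tuesday, 6 August 2019, which is the last day of the mitigation period.
Adding 30 calendar days to 6 August 2019 gives 5 September 2019, which is the last day of the consultation period.
The date termination becomes effective: 15 calendar days after 5 September 2019 is 20 September 2019. 20 September 2019 is a Friday, so no roll-forward applies.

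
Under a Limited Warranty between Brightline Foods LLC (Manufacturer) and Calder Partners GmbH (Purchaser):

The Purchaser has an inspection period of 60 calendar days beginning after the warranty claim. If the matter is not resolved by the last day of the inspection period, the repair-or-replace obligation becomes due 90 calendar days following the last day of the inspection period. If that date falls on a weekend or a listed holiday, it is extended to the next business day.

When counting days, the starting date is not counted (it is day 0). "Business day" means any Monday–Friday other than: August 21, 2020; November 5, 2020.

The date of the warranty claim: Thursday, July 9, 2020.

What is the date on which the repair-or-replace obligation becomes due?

Adding 60 calendar days to July 9, 2020 gives September 7, 2020, which is the last day of the inspection period.
The date on which the repair-or-replace obligation becomes due: September 7, 2020 + 90 days = December 6, 2020. That falls on a Sunday, so it rolls to the next business day, Monday, December 7, 2020.

December 7, 2020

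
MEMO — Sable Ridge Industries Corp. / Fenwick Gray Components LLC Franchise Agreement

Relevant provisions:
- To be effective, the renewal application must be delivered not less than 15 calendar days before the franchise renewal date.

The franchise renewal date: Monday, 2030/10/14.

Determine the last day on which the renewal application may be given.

2030/10/14 minus 15 days is 2030/09/29.

2030/09/29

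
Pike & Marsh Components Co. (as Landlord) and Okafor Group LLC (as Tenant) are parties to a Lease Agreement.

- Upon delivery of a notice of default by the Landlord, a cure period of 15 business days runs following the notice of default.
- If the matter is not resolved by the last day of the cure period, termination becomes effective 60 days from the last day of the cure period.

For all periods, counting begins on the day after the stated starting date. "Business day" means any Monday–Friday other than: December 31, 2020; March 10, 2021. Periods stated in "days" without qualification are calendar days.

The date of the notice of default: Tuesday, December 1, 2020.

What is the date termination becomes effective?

The last day of the cure period: 15 business days after Tuesday, December 1, 2020, skipping weekends — Dec 2, Dec 3, Dec 4, Dec 7, …, Dec 18, Dec 21, Dec 22 — lands on Tuesday, December 22, 2020.
Adding 60 calendar days to December 22, 2020 gives February 20, 2021, which is the date termination becomes effective.

February 20, 2021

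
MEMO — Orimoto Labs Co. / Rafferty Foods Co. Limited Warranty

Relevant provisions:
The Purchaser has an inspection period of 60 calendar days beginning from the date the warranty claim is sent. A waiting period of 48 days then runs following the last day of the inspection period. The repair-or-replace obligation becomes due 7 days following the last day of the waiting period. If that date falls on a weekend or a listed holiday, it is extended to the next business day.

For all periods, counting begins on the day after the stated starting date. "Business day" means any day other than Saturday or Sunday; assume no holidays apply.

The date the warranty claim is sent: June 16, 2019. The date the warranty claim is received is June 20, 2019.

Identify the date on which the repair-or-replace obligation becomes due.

Adding 60 calendar days to June 16, 2019 gives August 15, 2019, which is the last day of the inspection period.
The last day of the waiting period: 48 calendar days after August 15, 2019 is October 2, 2019.
The date on which the repair-or-replace obligation becomes due: 7 calendar days after October 2, 2019 is October 9, 2019. October 9, 2019 is a Wednesday, so no roll-forward applies.

October 9, 2019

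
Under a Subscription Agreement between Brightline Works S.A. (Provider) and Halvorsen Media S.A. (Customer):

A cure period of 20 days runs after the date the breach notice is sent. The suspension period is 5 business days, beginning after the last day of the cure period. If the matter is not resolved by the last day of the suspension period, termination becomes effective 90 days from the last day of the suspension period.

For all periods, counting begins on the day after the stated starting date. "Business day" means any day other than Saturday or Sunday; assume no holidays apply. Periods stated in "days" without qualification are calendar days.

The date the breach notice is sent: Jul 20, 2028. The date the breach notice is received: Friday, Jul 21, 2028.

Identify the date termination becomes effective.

The last day of the cure period: 20 calendar days after Jul 20, 2028 is Aug 9, 2028.
The last day of the suspension period: 5 business days after Wednesday, Aug 9, 2028, skipping weekends — Aug 10, Aug 11, Aug 14, Aug 15, Aug 16 — lands on Wednesday, Aug 16, 2028.
Adding 90 calendar days to Aug 16, 2028 gives Nov 14, 2028, which is the date termination becomes effective.

Nov 14, 2028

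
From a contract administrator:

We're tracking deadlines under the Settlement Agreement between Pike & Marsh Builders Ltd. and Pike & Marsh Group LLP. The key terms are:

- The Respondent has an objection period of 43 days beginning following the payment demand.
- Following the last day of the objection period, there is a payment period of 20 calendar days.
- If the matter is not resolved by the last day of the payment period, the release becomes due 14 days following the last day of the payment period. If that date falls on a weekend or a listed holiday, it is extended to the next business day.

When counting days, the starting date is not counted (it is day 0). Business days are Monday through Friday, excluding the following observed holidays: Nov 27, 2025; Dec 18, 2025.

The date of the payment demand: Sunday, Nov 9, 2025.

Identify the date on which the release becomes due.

Jan 26, 2026

The last day of the objection period: 43 calendar days after Nov 9, 2025 is Dec 22, 2025.
The last day of the payment period: 20 calendar days after Dec 22, 2025 is Jan 11, 2026.
Adding 14 calendar days to Jan 11, 2026 gives Jan 25, 2026, which is the date on which the release becomes due. That falls on a Sunday, so it rolls to the next business day, Monday, Jan 26, 2026.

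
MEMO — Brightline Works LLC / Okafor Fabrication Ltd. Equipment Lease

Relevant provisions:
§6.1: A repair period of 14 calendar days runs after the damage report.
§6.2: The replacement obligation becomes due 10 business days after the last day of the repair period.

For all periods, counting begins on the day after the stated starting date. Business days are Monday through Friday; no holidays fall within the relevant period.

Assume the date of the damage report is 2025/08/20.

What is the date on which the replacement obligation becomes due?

Adding 14 calendar days to 2025/08/20 gives 2025/09/03, which is the last day of the repair period.
The date on which the replacement obligation becomes due: counting 10 business days from Wednesday, 2025/09/03 (Sep 4, Sep 5, Sep 8, Sep 9, Sep 10, Sep 11, Sep 12, Sep 15, Sep 16, Sep 17, skipping weekends) reaches Wednesday, 2025/09/17.

2025/09/17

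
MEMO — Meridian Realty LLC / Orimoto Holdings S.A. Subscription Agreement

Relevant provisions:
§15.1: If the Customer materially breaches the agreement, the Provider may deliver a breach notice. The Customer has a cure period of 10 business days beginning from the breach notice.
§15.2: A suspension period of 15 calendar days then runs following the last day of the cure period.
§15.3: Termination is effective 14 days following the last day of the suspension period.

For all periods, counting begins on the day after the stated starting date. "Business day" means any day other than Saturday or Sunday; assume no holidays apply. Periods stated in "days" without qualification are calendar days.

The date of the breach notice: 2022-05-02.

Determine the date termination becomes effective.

The last day of the cure period: 10 business days after Monday, 2022-05-02, skipping weekends — May 3, May 4, May 5, May 6, May 9, May 10, May 11, May 12, May 13, May 16 — lands on Monday, 2022-05-16.
The last day of the suspension period: 15 calendar days after 2022-05-16 is 2022-05-31.
The date termination becomes effective: 14 calendar days after 2022-05-31 is 2022-06-14.

2022-06-14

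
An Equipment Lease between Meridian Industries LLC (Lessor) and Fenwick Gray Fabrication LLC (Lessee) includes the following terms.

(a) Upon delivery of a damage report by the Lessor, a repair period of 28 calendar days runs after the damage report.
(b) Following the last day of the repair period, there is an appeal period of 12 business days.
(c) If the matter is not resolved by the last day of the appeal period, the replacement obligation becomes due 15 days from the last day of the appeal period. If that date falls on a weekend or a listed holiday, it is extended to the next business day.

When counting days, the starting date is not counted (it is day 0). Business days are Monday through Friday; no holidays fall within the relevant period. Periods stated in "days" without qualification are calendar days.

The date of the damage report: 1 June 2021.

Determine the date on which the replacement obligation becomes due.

30 July 2021

The last day of the repair period: 28 calendar days after 1 June 2021 is 29 June 2021.
From Tuesday, 29 June 2021, 12 business days (Jun 30, Jul 1, Jul 2, Jul 5, …, Jul 13, Jul 14, Jul 15, skipping weekends) brings us to Thursday, 15 July 2021, which is the last day of the appeal period.
The date on which the replacement obligation becomes due: 15 calendar days after 15 July 2021 is 30 July 2021. 30 July 2021 is a Friday, so no roll-forward applies.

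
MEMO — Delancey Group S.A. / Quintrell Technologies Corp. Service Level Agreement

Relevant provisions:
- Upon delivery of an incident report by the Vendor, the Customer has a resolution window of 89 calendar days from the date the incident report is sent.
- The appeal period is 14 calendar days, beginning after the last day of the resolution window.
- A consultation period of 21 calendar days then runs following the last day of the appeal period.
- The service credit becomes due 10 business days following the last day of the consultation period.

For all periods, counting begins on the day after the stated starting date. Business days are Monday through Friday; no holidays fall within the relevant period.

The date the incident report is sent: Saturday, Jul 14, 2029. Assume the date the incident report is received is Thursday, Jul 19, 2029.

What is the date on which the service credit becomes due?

Nov 29, 2029

The last day of the resolution window: Jul 14, 2029 + 89 days = Oct 11, 2029.
The last day of the appeal period: Oct 11, 2029 + 14 days = Oct 25, 2029.
Adding 21 calendar days to Oct 25, 2029 gives Nov 15, 2029, which is the last day of the consultation period.
The date on which the service credit becomes due: 10 business days after Thursday, Nov 15, 2029, skipping weekends — Nov 16, Nov 19, Nov 20, Nov 21, Nov 22, Nov 23, Nov 26, Nov 27, Nov 28, Nov 29 — lands on Thursday, Nov 29, 2029.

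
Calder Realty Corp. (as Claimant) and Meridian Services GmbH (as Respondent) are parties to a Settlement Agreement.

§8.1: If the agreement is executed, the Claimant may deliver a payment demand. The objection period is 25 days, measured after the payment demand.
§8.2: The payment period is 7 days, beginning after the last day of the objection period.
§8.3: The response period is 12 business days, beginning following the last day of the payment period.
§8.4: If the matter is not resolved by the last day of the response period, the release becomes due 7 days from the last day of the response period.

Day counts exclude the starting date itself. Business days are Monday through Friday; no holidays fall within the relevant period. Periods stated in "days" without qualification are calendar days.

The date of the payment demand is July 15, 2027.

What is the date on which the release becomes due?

Adding 25 calendar days to July 15, 2027 gives August 9, 2027, which is the last day of the objection period.
Adding 7 calendar days to August 9, 2027 gives August 16, 2027, which is the last day of the payment period.
From Monday, August 16, 2027, 12 business days (Aug 17, Aug 18, Aug 19, Aug 20, …, Aug 30, Aug 31, Sep 1, skipping weekends) brings us to Wednesday, September 1, 2027, which is the last day of the response period.
The date on which the release becomes due: September 1, 2027 + 7 days = September 8, 2027.

September 8, 2027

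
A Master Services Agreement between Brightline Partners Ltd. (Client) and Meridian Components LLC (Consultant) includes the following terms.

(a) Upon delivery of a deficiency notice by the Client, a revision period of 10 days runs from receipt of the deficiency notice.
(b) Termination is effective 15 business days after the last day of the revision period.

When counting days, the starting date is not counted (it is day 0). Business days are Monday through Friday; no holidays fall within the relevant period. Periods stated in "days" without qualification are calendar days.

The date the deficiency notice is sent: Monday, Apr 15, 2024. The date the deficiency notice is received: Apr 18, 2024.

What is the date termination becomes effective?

Adding 10 calendar days to Apr 18, 2024 gives Apr 28, 2024, which is the last day of the revision period.
From Sunday, Apr 28, 2024, 15 business days (Apr 29, Apr 30, May 1, May 2, …, May 15, May 16, May 17, skipping weekends) brings us to Friday, May 17, 2024, which is the date termination becomes effective.

May 17, 2024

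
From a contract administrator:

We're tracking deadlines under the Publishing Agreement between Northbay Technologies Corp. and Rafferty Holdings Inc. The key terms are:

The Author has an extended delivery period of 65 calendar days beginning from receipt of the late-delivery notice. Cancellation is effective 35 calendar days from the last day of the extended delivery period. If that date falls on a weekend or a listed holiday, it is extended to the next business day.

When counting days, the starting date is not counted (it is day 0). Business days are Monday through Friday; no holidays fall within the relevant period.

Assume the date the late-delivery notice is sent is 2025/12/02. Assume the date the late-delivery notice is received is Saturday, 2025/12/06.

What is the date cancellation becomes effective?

2026/03/16

The last day of the extended delivery period: 65 calendar days after 2025/12/06 is 2026/02/09.
The date cancellation becomes effective: 2026/02/09 + 35 days = 2026/03/16. 2026/03/16 is a Monday, so no roll-forward applies.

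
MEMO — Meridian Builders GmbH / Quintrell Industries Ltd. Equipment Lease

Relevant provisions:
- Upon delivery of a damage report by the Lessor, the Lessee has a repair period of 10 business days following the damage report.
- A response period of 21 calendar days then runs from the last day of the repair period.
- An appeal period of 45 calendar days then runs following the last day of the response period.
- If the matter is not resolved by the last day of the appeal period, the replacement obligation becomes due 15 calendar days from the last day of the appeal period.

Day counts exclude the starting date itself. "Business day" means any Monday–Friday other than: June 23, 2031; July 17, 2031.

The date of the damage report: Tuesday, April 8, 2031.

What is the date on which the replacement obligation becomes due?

The last day of the repair period: counting 10 business days from Tuesday, April 8, 2031 (Apr 9, Apr 10, Apr 11, Apr 14, Apr 15, Apr 16, Apr 17, Apr 18, Apr 21, Apr 22, skipping weekends) reaches Tuesday, April 22, 2031.
The last day of the response period: April 22, 2031 + 21 days = May 13, 2031.
The last day of the appeal period: May 13, 2031 + 45 days = June 27, 2031.
The date on which the replacement obligation becomes due: 15 calendar days after June 27, 2031 is July 12, 2031.

July 12, 2031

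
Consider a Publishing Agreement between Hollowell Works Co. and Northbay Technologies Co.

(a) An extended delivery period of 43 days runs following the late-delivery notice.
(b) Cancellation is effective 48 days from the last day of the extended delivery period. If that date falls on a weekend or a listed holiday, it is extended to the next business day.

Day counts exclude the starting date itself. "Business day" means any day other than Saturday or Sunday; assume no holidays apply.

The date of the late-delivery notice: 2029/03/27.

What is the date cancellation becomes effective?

2029/06/26

The last day of the extended delivery period: 2029/03/27 + 43 days = 2029/05/09.
The date cancellation becomes effective: 2029/05/09 + 48 days = 2029/06/26. 2029/06/26 is a Tuesday, so no roll-forward applies.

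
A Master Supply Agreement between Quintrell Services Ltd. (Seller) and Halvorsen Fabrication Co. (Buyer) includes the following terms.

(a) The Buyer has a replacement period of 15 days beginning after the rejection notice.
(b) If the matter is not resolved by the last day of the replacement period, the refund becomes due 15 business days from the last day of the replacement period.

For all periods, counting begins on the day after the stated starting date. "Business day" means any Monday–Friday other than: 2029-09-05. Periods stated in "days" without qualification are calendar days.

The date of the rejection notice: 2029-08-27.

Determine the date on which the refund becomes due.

2029-10-02

The last day of the replacement period: 2029-08-27 + 15 days = 2029-09-11.
From Tuesday, 2029-09-11, 15 business days (Sep 12, Sep 13, Sep 14, Sep 17, …, Sep 28, Oct 1, Oct 2, skipping weekends) brings us to Tuesday, 2029-10-02, which is the date on which the refund becomes due.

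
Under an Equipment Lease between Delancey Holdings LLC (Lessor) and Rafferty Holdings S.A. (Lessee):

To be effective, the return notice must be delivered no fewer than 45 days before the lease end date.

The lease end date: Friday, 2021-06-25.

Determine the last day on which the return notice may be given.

Counting back 45 calendar days from 2021-06-25 gives 2021-05-11.

2021-05-11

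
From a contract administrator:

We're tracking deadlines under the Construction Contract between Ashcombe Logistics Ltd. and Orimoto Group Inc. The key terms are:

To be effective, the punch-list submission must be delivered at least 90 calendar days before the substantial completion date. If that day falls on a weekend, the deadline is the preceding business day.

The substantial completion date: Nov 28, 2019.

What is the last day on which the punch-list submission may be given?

Aug 30, 2019

Nov 28, 2019 minus 90 days is Aug 30, 2019. That is a Friday, so no adjustment is needed.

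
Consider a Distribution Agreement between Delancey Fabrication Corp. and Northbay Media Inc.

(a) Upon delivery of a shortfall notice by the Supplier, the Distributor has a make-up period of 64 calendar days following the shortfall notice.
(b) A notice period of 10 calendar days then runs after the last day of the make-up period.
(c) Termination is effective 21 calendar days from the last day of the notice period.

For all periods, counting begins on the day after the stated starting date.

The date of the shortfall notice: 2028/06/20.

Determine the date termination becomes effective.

Adding 64 calendar days to 2028/06/20 gives 2028/08/23, which is the last day of the make-up period.
The last day of the notice period: 10 calendar days after 2028/08/23 is 2028/09/02.
Adding 21 calendar days to 2028/09/02 gives 2028/09/23, which is the date termination becomes effective.

2028/09/23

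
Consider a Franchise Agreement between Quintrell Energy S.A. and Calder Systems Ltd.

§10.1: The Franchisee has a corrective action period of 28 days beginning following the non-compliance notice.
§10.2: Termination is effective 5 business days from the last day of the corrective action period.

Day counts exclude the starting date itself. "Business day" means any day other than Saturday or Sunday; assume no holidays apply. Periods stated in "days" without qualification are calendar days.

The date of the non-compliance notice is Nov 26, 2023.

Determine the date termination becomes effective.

Dec 29, 2023

Adding 28 calendar days to Nov 26, 2023 gives Dec 24, 2023, which is the last day of the corrective action period.
From Sunday, Dec 24, 2023, 5 business days (Dec 25, Dec 26, Dec 27, Dec 28, Dec 29, skipping weekends) brings us to Friday, Dec 29, 2023, which is the date termination becomes effective.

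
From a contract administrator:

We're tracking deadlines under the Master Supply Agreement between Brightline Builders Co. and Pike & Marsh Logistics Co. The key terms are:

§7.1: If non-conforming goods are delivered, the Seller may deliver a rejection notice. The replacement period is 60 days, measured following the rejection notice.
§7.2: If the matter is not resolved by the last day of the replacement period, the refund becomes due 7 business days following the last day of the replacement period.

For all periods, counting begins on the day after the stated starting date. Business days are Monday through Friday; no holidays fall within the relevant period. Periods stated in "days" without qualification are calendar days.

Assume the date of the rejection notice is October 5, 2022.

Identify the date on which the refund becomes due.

The last day of the replacement period: October 5, 2022 + 60 days = December 4, 2022.
The date on which the refund becomes due: 7 business days after Sunday, December 4, 2022, skipping weekends — Dec 5, Dec 6, Dec 7, Dec 8, Dec 9, Dec 12, Dec 13 — lands on Tuesday, December 13, 2022.

December 13, 2022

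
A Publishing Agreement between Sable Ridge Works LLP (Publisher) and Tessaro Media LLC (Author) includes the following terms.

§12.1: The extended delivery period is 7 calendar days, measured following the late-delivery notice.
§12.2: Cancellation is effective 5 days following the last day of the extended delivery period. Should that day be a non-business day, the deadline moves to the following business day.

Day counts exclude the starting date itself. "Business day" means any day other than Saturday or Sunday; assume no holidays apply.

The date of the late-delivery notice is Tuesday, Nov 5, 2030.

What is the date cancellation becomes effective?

The last day of the extended delivery period: 7 calendar days after Nov 5, 2030 is Nov 12, 2030.
The date cancellation becomes effective: Nov 12, 2030 + 5 days = Nov 17, 2030. That falls on a Sunday, so it rolls to the next business day, Monday, Nov 18, 2030.

Nov 18, 2030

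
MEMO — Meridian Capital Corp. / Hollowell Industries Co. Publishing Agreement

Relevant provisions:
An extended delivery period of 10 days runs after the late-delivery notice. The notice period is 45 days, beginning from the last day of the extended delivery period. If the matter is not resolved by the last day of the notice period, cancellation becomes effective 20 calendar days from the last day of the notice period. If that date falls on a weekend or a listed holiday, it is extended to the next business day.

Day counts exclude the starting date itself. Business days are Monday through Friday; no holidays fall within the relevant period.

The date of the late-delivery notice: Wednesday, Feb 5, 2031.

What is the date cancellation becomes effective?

Adding 10 calendar days to Feb 5, 2031 gives Feb 15, 2031, which is the last day of the extended delivery period.
The last day of the notice period: Feb 15, 2031 + 45 days = Apr 1, 2031.
The date cancellation becomes effective: 20 calendar days after Apr 1, 2031 is Apr 21, 2031. Apr 21, 2031 is a Monday, so no roll-forward applies.

Apr 21, 2031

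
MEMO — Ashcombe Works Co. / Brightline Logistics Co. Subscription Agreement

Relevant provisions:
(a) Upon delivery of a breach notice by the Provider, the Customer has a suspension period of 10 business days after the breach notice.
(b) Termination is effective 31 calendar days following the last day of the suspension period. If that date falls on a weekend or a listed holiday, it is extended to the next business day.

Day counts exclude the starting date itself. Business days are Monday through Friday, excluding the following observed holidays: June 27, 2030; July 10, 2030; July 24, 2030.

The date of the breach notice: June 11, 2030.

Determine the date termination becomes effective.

July 26, 2030

From Tuesday, June 11, 2030, 10 business days (Jun 12, Jun 13, Jun 14, Jun 17, Jun 18, Jun 19, Jun 20, Jun 21, Jun 24, Jun 25, skipping weekends) brings us to Tuesday, June 25, 2030, which is the last day of the suspension period.
Adding 31 calendar days to June 25, 2030 gives July 26, 2030, which is the date termination becomes effective. July 26, 2030 is a Friday and is not a listed holiday, so no roll-forward applies.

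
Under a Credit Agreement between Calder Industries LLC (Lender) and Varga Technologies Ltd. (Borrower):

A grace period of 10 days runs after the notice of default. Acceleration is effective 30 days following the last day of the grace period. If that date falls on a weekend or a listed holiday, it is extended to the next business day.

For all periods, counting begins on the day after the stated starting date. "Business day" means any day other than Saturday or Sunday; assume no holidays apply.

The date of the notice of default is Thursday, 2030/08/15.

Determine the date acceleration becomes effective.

2030/09/24

The last day of the grace period: 10 calendar days after 2030/08/15 is 2030/08/25.
The date acceleration becomes effective: 2030/08/25 + 30 days = 2030/09/24. 2030/09/24 is a Tuesday, so no roll-forward applies.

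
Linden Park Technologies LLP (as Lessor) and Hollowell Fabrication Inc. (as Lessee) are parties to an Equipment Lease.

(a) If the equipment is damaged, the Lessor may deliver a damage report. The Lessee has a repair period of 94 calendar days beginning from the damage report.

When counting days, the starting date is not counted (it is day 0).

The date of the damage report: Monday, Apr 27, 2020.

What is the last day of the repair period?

The last day of the repair period: 94 calendar days after Apr 27, 2020 is Jul 30, 2020.

Jul 30, 2020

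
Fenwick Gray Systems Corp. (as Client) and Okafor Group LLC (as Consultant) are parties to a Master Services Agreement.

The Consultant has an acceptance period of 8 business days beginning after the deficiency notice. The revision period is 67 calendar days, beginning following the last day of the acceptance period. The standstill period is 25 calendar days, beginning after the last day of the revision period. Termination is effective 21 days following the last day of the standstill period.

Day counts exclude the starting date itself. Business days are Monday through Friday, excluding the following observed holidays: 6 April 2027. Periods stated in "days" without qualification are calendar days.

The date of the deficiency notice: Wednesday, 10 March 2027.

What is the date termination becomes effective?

13 July 2027

The last day of the acceptance period: 8 business days after Wednesday, 10 March 2027, skipping weekends — Mar 11, Mar 12, Mar 15, Mar 16, Mar 17, Mar 18, Mar 19, Mar 22 — lands on Monday, 22 March 2027.
The last day of the revision period: 67 calendar days after 22 March 2027 is 28 May 2027.
The last day of the standstill period: 28 May 2027 + 25 days = 22 June 2027.
Adding 21 calendar days to 22 June 2027 gives 13 July 2027, which is the date termination becomes effective.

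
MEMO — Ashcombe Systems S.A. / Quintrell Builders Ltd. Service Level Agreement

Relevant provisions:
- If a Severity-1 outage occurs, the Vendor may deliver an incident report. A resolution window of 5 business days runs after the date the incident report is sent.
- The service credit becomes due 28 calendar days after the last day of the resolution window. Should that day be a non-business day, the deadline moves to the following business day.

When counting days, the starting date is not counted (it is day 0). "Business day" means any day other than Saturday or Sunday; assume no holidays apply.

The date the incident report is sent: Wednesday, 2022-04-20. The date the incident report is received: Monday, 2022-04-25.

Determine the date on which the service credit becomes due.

2022-05-25

From Wednesday, 2022-04-20, 5 business days (Apr 21, Apr 22, Apr 25, Apr 26, Apr 27, skipping weekends) brings us to Wednesday, 2022-04-27, which is the last day of the resolution window.
Adding 28 calendar days to 2022-04-27 gives 2022-05-25, which is the date on which the service credit becomes due. 2022-05-25 is a Wednesday, so no roll-forward applies.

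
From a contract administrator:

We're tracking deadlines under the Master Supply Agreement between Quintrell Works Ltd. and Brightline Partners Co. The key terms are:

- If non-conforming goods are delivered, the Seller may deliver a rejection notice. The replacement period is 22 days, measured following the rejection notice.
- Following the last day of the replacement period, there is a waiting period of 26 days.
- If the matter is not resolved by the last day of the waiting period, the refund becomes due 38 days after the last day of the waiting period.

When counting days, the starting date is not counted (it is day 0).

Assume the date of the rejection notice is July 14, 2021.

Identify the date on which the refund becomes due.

October 8, 2021

The last day of the replacement period: 22 calendar days after July 14, 2021 is August 5, 2021.
The last day of the waiting period: 26 calendar days after August 5, 2021 is August 31, 2021.
The date on which the refund becomes due: 38 calendar days after August 31, 2021 is October 8, 2021.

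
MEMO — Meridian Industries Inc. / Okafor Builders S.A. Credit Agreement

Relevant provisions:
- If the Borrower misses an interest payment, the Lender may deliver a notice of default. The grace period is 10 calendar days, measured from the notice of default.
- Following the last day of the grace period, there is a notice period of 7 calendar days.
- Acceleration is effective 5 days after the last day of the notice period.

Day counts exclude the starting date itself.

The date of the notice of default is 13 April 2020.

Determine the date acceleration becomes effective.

5 May 2020

Adding 10 calendar days to 13 April 2020 gives 23 April 2020, which is the last day of the grace period.
The last day of the notice period: 23 April 2020 + 7 days = 30 April 2020.
Adding 5 calendar days to 30 April 2020 gives 5 May 2020, which is the date acceleration becomes effective.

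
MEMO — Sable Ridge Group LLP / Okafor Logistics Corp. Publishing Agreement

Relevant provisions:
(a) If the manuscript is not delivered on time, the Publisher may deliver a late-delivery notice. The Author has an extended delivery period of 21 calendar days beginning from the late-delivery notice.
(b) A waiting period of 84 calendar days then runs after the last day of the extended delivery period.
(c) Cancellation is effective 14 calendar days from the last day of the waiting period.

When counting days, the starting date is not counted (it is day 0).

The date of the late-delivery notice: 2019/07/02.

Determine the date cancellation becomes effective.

The last day of the extended delivery period: 2019/07/02 + 21 days = 2019/07/23.
Adding 84 calendar days to 2019/07/23 gives 2019/10/15, which is the last day of the waiting period.
The date cancellation becomes effective: 14 calendar days after 2019/10/15 is 2019/10/29.

2019/10/29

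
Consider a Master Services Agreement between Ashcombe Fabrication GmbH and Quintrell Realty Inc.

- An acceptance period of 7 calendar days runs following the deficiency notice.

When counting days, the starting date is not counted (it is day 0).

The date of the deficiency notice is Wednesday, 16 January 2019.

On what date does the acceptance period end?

Adding 7 calendar days to 16 January 2019 gives 23 January 2019, which is the last day of the acceptance period.

23 January 2019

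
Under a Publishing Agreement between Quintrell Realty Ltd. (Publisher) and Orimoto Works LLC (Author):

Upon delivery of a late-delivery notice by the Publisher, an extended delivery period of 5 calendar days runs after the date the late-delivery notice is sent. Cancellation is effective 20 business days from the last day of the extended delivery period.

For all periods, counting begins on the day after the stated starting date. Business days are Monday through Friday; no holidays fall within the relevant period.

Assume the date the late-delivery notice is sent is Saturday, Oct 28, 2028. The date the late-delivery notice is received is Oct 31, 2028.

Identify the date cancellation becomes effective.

The last day of the extended delivery period: Oct 28, 2028 + 5 days = Nov 2, 2028.
From Thursday, Nov 2, 2028, 20 business days (Nov 3, Nov 6, Nov 7, Nov 8, …, Nov 28, Nov 29, Nov 30, skipping weekends) brings us to Thursday, Nov 30, 2028, which is the date cancellation becomes effective.

Nov 30, 2028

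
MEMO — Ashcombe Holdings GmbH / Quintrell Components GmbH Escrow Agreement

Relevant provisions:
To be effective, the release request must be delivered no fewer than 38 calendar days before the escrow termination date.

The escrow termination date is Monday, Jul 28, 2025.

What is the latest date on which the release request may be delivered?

Counting back 38 calendar days from Jul 28, 2025 gives Jun 20, 2025.

Jun 20, 2025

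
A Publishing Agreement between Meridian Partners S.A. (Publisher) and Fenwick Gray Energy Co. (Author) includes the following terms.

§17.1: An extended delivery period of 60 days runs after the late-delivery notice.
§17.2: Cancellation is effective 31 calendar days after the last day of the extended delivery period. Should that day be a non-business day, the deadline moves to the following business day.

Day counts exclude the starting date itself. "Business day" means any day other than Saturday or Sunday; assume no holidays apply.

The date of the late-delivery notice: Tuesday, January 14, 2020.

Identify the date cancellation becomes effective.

April 14, 2020

Adding 60 calendar days to January 14, 2020 gives March 14, 2020, which is the last day of the extended delivery period.
The date cancellation becomes effective: 31 calendar days after March 14, 2020 is April 14, 2020. April 14, 2020 is a Tuesday, so no roll-forward applies.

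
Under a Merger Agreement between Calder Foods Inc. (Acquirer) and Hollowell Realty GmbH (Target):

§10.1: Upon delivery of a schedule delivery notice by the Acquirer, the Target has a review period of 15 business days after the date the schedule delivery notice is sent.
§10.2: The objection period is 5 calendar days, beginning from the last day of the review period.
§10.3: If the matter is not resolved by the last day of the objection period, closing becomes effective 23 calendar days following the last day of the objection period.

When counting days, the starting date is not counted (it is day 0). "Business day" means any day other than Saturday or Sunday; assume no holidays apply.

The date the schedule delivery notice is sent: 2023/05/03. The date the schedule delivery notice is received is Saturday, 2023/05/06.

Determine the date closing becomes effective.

2023/06/21

The last day of the review period: counting 15 business days from Wednesday, 2023/05/03 (May 4, May 5, May 8, May 9, …, May 22, May 23, May 24, skipping weekends) reaches Wednesday, 2023/05/24.
The last day of the objection period: 5 calendar days after 2023/05/24 is 2023/05/29.
The date closing becomes effective: 2023/05/29 + 23 days = 2023/06/21.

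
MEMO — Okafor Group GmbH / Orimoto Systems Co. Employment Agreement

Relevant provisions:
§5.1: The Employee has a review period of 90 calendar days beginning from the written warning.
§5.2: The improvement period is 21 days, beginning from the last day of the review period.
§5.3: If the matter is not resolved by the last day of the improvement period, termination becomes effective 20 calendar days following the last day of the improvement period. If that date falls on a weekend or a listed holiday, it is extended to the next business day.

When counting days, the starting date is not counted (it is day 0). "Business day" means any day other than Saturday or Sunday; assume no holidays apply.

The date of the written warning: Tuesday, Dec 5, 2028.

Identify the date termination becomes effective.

The last day of the review period: 90 calendar days after Dec 5, 2028 is Mar 5, 2029.
The last day of the improvement period: Mar 5, 2029 + 21 days = Mar 26, 2029.
The date termination becomes effective: 20 calendar days after Mar 26, 2029 is Apr 15, 2029. That falls on a Sunday, so it rolls to the next business day, Monday, Apr 16, 2029.

Apr 16, 2029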